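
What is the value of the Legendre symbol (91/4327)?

Both 91 ≡ 3 and 4327 ≡ 3 (mod 4), so reciprocity gives (91/4327) = -(4327/91). Reduce: 4327 ≡ 50 (mod 91). Now have -(50/91).
Factor out 2: 50 = 2·25. Since 91 ≡ 3 (mod 8), (2/91) = -1. Now have (25/91).
25 ≡ 1 (mod 4), so quadratic reciprocity gives (25/91) = (91/25). Reduce: 91 ≡ 16 (mod 25). Now have (16/25).
Factor out 2: 16 = 2^4. Since 25 ≡ 1 (mod 8), (2/25) = +1, and (2/25)^4 = +1. Now have (1/25).
(1/25) = 1. Collecting the sign factors: 1.

1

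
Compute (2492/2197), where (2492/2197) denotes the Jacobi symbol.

1

(2492/2197)
  = (295/2197)    [2492 ≡ 295 mod 2197]
  = (2197/295)    [QR: 2197 ≡ 1 mod 4, sign kept]
  = (132/295)    [2197 ≡ 132 mod 295]
  = (33/295)    [295 ≡ 7 mod 8 ⇒ (2/295)^2 = +1]
  = (295/33)    [QR: 33 ≡ 1 mod 4, sign kept]
  = (31/33)    [295 ≡ 31 mod 33]
  = (33/31)    [QR: 33 ≡ 1 mod 4, sign kept]
  = (2/31)    [33 ≡ 2 mod 31]
  = (1/31)    [31 ≡ 7 mod 8 ⇒ (2/31) = +1]
  = 1    [(1/31) = 1]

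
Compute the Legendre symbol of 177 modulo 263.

(177/263)
  = (263/177)    [QR: 177 ≡ 1 mod 4, sign kept]
  = (86/177)    [263 ≡ 86 mod 177]
  = (43/177)    [177 ≡ 1 mod 8 ⇒ (2/177) = +1]
  = (177/43)    [QR: 177 ≡ 1 mod 4, sign kept]
  = (5/43)    [177 ≡ 5 mod 43]
  = (43/5)    [QR: 5 ≡ 1 mod 4, sign kept]
  = (3/5)    [43 ≡ 3 mod 5]
  = (5/3)    [QR: 5 ≡ 1 mod 4, sign kept]
  = (2/3)    [5 ≡ 2 mod 3]
  = -(1/3)    [3 ≡ 3 mod 8 ⇒ (2/3) = -1]
  = -1    [(1/3) = 1]

-1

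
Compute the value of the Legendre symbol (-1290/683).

1

Pull out -1: (-1290/683) = (-1/683)·(1290/683). Since 683 ≡ 3 (mod 4), (-1/683) = -1. Now have -(1290/683).
Reduce the numerator: 1290 ≡ 607 (mod 683), so (1290/683) = (607/683).
Both 607 ≡ 3 and 683 ≡ 3 (mod 4), so reciprocity gives (607/683) = -(683/607). Reduce: 683 ≡ 76 (mod 607). Now have (76/607).
Factor out 2: 76 = 2^2·19. Since 607 ≡ 7 (mod 8), (2/607) = +1, and (2/607)^2 = +1. Now have (19/607).
Both 19 ≡ 3 and 607 ≡ 3 (mod 4), so reciprocity gives (19/607) = -(607/19). Reduce: 607 ≡ 18 (mod 19). Now have -(18/19).
Factor out 2: 18 = 2·9. Since 19 ≡ 3 (mod 8), (2/19) = -1. Now have (9/19).
9 ≡ 1 (mod 4), so quadratic reciprocity gives (9/19) = (19/9). Reduce: 19 ≡ 1 (mod 9). Now have (1/9).
(1/9) = 1. Collecting the sign factors: 1.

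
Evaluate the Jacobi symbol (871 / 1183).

(871 / 1183)
  = -(1183 / 871)    [QR: both ≡ 3 mod 4, sign flips]
  = -(312 / 871)    [1183 ≡ 312 mod 871]
  = -(39 / 871)    [871 ≡ 7 mod 8 ⇒ (2 / 871)^3 = +1]
  = (871 / 39)    [QR: both ≡ 3 mod 4, sign flips]
  = (13 / 39)    [871 ≡ 13 mod 39]
  = (39 / 13)    [QR: 13 ≡ 1 mod 4, sign kept]
  = (0 / 13)    [39 ≡ 0 mod 13]
  = 0    [numerator 0, gcd > 1]

0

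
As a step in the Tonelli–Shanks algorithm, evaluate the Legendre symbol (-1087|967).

-1

(-1087|967)
  = (847|967)    [-1087 ≡ 847 mod 967]
  = -(967|847)    [QR: both ≡ 3 mod 4, sign flips]
  = -(120|847)    [967 ≡ 120 mod 847]
  = -(15|847)    [847 ≡ 7 mod 8 ⇒ (2|847)^3 = +1]
  = (847|15)    [QR: both ≡ 3 mod 4, sign flips]
  = (7|15)    [847 ≡ 7 mod 15]
  = -(15|7)    [QR: both ≡ 3 mod 4, sign flips]
  = -(1|7)    [15 ≡ 1 mod 7]
  = -1    [(1|7) = 1]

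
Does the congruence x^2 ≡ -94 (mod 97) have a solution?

yes

Reduce the numerator: -94 ≡ 3 (mod 97), so (-94|97) = (3|97).
97 ≡ 1 (mod 4), so quadratic reciprocity gives (3|97) = (97|3). Reduce: 97 ≡ 1 (mod 3). Now have (1|3).
(1|3) = 1. Collecting the sign factors: 1.
(-94|97) = 1, and 97 is prime, so -94 is a quadratic residue mod 97.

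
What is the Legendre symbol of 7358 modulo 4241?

(7358/4241)
  = (3117/4241)    [7358 ≡ 3117 mod 4241]
  = (4241/3117)    [QR: 3117 ≡ 1 mod 4, sign kept]
  = (1124/3117)    [4241 ≡ 1124 mod 3117]
  = (281/3117)    [3117 ≡ 5 mod 8 ⇒ (2/3117)^2 = +1]
  = (3117/281)    [QR: 281 ≡ 1 mod 4, sign kept]
  = (26/281)    [3117 ≡ 26 mod 281]
  = (13/281)    [281 ≡ 1 mod 8 ⇒ (2/281) = +1]
  = (281/13)    [QR: 13 ≡ 1 mod 4, sign kept]
  = (8/13)    [281 ≡ 8 mod 13]
  = -(1/13)    [13 ≡ 5 mod 8 ⇒ (2/13)^3 = -1]
  = -1    [(1/13) = 1]

-1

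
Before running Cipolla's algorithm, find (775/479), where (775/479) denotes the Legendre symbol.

-1

Reduce the numerator: 775 ≡ 296 (mod 479), so (775/479) = (296/479).
Factor out 2: 296 = 2^3·37. Since 479 ≡ 7 (mod 8), (2/479) = +1, and (2/479)^3 = +1. Now have (37/479).
37 ≡ 1 (mod 4), so quadratic reciprocity gives (37/479) = (479/37). Reduce: 479 ≡ 35 (mod 37). Now have (35/37).
37 ≡ 1 (mod 4), so quadratic reciprocity gives (35/37) = (37/35). Reduce: 37 ≡ 2 (mod 35). Now have (2/35).
Factor out 2: 2 = 2. Since 35 ≡ 3 (mod 8), (2/35) = -1. Now have -(1/35).
(1/35) = 1. Collecting the sign factors: -1.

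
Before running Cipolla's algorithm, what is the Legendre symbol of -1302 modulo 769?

Reduce the numerator: -1302 ≡ 236 (mod 769), so (-1302/769) = (236/769).
Factor out 2: 236 = 2^2·59. Since 769 ≡ 1 (mod 8), (2/769) = +1, and (2/769)^2 = +1. Now have (59/769).
769 ≡ 1 (mod 4), so quadratic reciprocity gives (59/769) = (769/59). Reduce: 769 ≡ 2 (mod 59). Now have (2/59).
Factor out 2: 2 = 2. Since 59 ≡ 3 (mod 8), (2/59) = -1. Now have -(1/59).
(1/59) = 1. Collecting the sign factors: -1.

-1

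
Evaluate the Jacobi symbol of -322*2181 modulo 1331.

-1

By multiplicativity, (-322·2181/1331) = (-322/1331)·(2181/1331).
First factor (-322/1331):
(-322/1331)
  = -(322/1331)    [1331 ≡ 3 mod 4 ⇒ (-1/1331) = -1]
  = (161/1331)    [1331 ≡ 3 mod 8 ⇒ (2/1331) = -1]
  = (1331/161)    [QR: 161 ≡ 1 mod 4, sign kept]
  = (43/161)    [1331 ≡ 43 mod 161]
  = (161/43)    [QR: 161 ≡ 1 mod 4, sign kept]
  = (32/43)    [161 ≡ 32 mod 43]
  = -(1/43)    [43 ≡ 3 mod 8 ⇒ (2/43)^5 = -1]
  = -1    [(1/43) = 1]
Second factor (2181/1331):
(2181/1331)
  = (850/1331)    [2181 ≡ 850 mod 1331]
  = -(425/1331)    [1331 ≡ 3 mod 8 ⇒ (2/1331) = -1]
  = -(1331/425)    [QR: 425 ≡ 1 mod 4, sign kept]
  = -(56/425)    [1331 ≡ 56 mod 425]
  = -(7/425)    [425 ≡ 1 mod 8 ⇒ (2/425)^3 = +1]
  = -(425/7)    [QR: 425 ≡ 1 mod 4, sign kept]
  = -(5/7)    [425 ≡ 5 mod 7]
  = -(7/5)    [QR: 5 ≡ 1 mod 4, sign kept]
  = -(2/5)    [7 ≡ 2 mod 5]
  = (1/5)    [5 ≡ 5 mod 8 ⇒ (2/5) = -1]
  = 1    [(1/5) = 1]
Product: (-1)·(1) = -1.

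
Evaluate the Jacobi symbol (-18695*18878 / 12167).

1

By multiplicativity, (-18695·18878 / 12167) = (-18695 / 12167)·(18878 / 12167).
First factor (-18695 / 12167):
(-18695 / 12167)
  = (5639 / 12167)    [-18695 ≡ 5639 mod 12167]
  = -(12167 / 5639)    [QR: both ≡ 3 mod 4, sign flips]
  = -(889 / 5639)    [12167 ≡ 889 mod 5639]
  = -(5639 / 889)    [QR: 889 ≡ 1 mod 4, sign kept]
  = -(305 / 889)    [5639 ≡ 305 mod 889]
  = -(889 / 305)    [QR: 305 ≡ 1 mod 4, sign kept]
  = -(279 / 305)    [889 ≡ 279 mod 305]
  = -(305 / 279)    [QR: 305 ≡ 1 mod 4, sign kept]
  = -(26 / 279)    [305 ≡ 26 mod 279]
  = -(13 / 279)    [279 ≡ 7 mod 8 ⇒ (2 / 279) = +1]
  = -(279 / 13)    [QR: 13 ≡ 1 mod 4, sign kept]
  = -(6 / 13)    [279 ≡ 6 mod 13]
  = (3 / 13)    [13 ≡ 5 mod 8 ⇒ (2 / 13) = -1]
  = (13 / 3)    [QR: 13 ≡ 1 mod 4, sign kept]
  = (1 / 3)    [13 ≡ 1 mod 3]
  = 1    [(1 / 3) = 1]
Second factor (18878 / 12167):
(18878 / 12167)
  = (6711 / 12167)    [18878 ≡ 6711 mod 12167]
  = -(12167 / 6711)    [QR: both ≡ 3 mod 4, sign flips]
  = -(5456 / 6711)    [12167 ≡ 5456 mod 6711]
  = -(341 / 6711)    [6711 ≡ 7 mod 8 ⇒ (2 / 6711)^4 = +1]
  = -(6711 / 341)    [QR: 341 ≡ 1 mod 4, sign kept]
  = -(232 / 341)    [6711 ≡ 232 mod 341]
  = (29 / 341)    [341 ≡ 5 mod 8 ⇒ (2 / 341)^3 = -1]
  = (341 / 29)    [QR: 29 ≡ 1 mod 4, sign kept]
  = (22 / 29)    [341 ≡ 22 mod 29]
  = -(11 / 29)    [29 ≡ 5 mod 8 ⇒ (2 / 29) = -1]
  = -(29 / 11)    [QR: 29 ≡ 1 mod 4, sign kept]
  = -(7 / 11)    [29 ≡ 7 mod 11]
  = (11 / 7)    [QR: both ≡ 3 mod 4, sign flips]
  = (4 / 7)    [11 ≡ 4 mod 7]
  = (1 / 7)    [7 ≡ 7 mod 8 ⇒ (2 / 7)^2 = +1]
  = 1    [(1 / 7) = 1]
Product: (1)·(1) = 1.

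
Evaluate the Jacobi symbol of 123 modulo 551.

Both 123 ≡ 3 and 551 ≡ 3 (mod 4), so reciprocity gives (123 / 551) = -(551 / 123). Reduce: 551 ≡ 59 (mod 123). Now have -(59 / 123).
Both 59 ≡ 3 and 123 ≡ 3 (mod 4), so reciprocity gives (59 / 123) = -(123 / 59). Reduce: 123 ≡ 5 (mod 59). Now have (5 / 59).
5 ≡ 1 (mod 4), so quadratic reciprocity gives (5 / 59) = (59 / 5). Reduce: 59 ≡ 4 (mod 5). Now have (4 / 5).
Factor out 2: 4 = 2^2. Since 5 ≡ 5 (mod 8), (2 / 5) = -1, and (2 / 5)^2 = +1. Now have (1 / 5).
(1 / 5) = 1. Collecting the sign factors: 1.

1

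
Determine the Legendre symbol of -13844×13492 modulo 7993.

By multiplicativity, (-13844·13492/7993) = (-13844/7993)·(13492/7993).
First factor (-13844/7993):
(-13844/7993)
  = (13844/7993)    [7993 ≡ 1 mod 4 ⇒ (-1/7993) = +1]
  = (5851/7993)    [13844 ≡ 5851 mod 7993]
  = (7993/5851)    [QR: 7993 ≡ 1 mod 4, sign kept]
  = (2142/5851)    [7993 ≡ 2142 mod 5851]
  = -(1071/5851)    [5851 ≡ 3 mod 8 ⇒ (2/5851) = -1]
  = (5851/1071)    [QR: both ≡ 3 mod 4, sign flips]
  = (496/1071)    [5851 ≡ 496 mod 1071]
  = (31/1071)    [1071 ≡ 7 mod 8 ⇒ (2/1071)^4 = +1]
  = -(1071/31)    [QR: both ≡ 3 mod 4, sign flips]
  = -(17/31)    [1071 ≡ 17 mod 31]
  = -(31/17)    [QR: 17 ≡ 1 mod 4, sign kept]
  = -(14/17)    [31 ≡ 14 mod 17]
  = -(7/17)    [17 ≡ 1 mod 8 ⇒ (2/17) = +1]
  = -(17/7)    [QR: 17 ≡ 1 mod 4, sign kept]
  = -(3/7)    [17 ≡ 3 mod 7]
  = (7/3)    [QR: both ≡ 3 mod 4, sign flips]
  = (1/3)    [7 ≡ 1 mod 3]
  = 1    [(1/3) = 1]
Second factor (13492/7993):
(13492/7993)
  = (5499/7993)    [13492 ≡ 5499 mod 7993]
  = (7993/5499)    [QR: 7993 ≡ 1 mod 4, sign kept]
  = (2494/5499)    [7993 ≡ 2494 mod 5499]
  = -(1247/5499)    [5499 ≡ 3 mod 8 ⇒ (2/5499) = -1]
  = (5499/1247)    [QR: both ≡ 3 mod 4, sign flips]
  = (511/1247)    [5499 ≡ 511 mod 1247]
  = -(1247/511)    [QR: both ≡ 3 mod 4, sign flips]
  = -(225/511)    [1247 ≡ 225 mod 511]
  = -(511/225)    [QR: 225 ≡ 1 mod 4, sign kept]
  = -(61/225)    [511 ≡ 61 mod 225]
  = -(225/61)    [QR: 61 ≡ 1 mod 4, sign kept]
  = -(42/61)    [225 ≡ 42 mod 61]
  = (21/61)    [61 ≡ 5 mod 8 ⇒ (2/61) = -1]
  = (61/21)    [QR: 21 ≡ 1 mod 4, sign kept]
  = (19/21)    [61 ≡ 19 mod 21]
  = (21/19)    [QR: 21 ≡ 1 mod 4, sign kept]
  = (2/19)    [21 ≡ 2 mod 19]
  = -(1/19)    [19 ≡ 3 mod 8 ⇒ (2/19) = -1]
  = -1    [(1/19) = 1]
Product: (1)·(-1) = -1.

-1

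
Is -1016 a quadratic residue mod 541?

Reduce the numerator: -1016 ≡ 66 (mod 541), so (-1016/541) = (66/541).
Factor out 2: 66 = 2·33. Since 541 ≡ 5 (mod 8), (2/541) = -1. Now have -(33/541).
33 ≡ 1 (mod 4), so quadratic reciprocity gives (33/541) = (541/33). Reduce: 541 ≡ 13 (mod 33). Now have -(13/33).
13 ≡ 1 (mod 4), so quadratic reciprocity gives (13/33) = (33/13). Reduce: 33 ≡ 7 (mod 13). Now have -(7/13).
13 ≡ 1 (mod 4), so quadratic reciprocity gives (7/13) = (13/7). Reduce: 13 ≡ 6 (mod 7). Now have -(6/7).
Factor out 2: 6 = 2·3. Since 7 ≡ 7 (mod 8), (2/7) = +1. Now have -(3/7).
Both 3 ≡ 3 and 7 ≡ 3 (mod 4), so reciprocity gives (3/7) = -(7/3). Reduce: 7 ≡ 1 (mod 3). Now have (1/3).
(1/3) = 1. Collecting the sign factors: 1.
The Legendre symbol is 1, so x^2 ≡ -1016 (mod 541) has solution.

yes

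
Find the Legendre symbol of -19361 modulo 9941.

Pull out -1: (-19361 / 9941) = (-1 / 9941)·(19361 / 9941). Since 9941 ≡ 1 (mod 4), (-1 / 9941) = +1. Now have (19361 / 9941).
Reduce the numerator: 19361 ≡ 9420 (mod 9941), so (19361 / 9941) = (9420 / 9941).
Factor out 2: 9420 = 2^2·2355. Since 9941 ≡ 5 (mod 8), (2 / 9941) = -1, and (2 / 9941)^2 = +1. Now have (2355 / 9941).
9941 ≡ 1 (mod 4), so quadratic reciprocity gives (2355 / 9941) = (9941 / 2355). Reduce: 9941 ≡ 521 (mod 2355). Now have (521 / 2355).
521 ≡ 1 (mod 4), so quadratic reciprocity gives (521 / 2355) = (2355 / 521). Reduce: 2355 ≡ 271 (mod 521). Now have (271 / 521).
521 ≡ 1 (mod 4), so quadratic reciprocity gives (271 / 521) = (521 / 271). Reduce: 521 ≡ 250 (mod 271). Now have (250 / 271).
Factor out 2: 250 = 2·125. Since 271 ≡ 7 (mod 8), (2 / 271) = +1. Now have (125 / 271).
125 ≡ 1 (mod 4), so quadratic reciprocity gives (125 / 271) = (271 / 125). Reduce: 271 ≡ 21 (mod 125). Now have (21 / 125).
21 ≡ 1 (mod 4), so quadratic reciprocity gives (21 / 125) = (125 / 21). Reduce: 125 ≡ 20 (mod 21). Now have (20 / 21).
Factor out 2: 20 = 2^2·5. Since 21 ≡ 5 (mod 8), (2 / 21) = -1, and (2 / 21)^2 = +1. Now have (5 / 21).
5 ≡ 1 (mod 4), so quadratic reciprocity gives (5 / 21) = (21 / 5). Reduce: 21 ≡ 1 (mod 5). Now have (1 / 5).
(1 / 5) = 1. Collecting the sign factors: 1.

1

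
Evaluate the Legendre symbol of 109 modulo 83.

Reduce the numerator: 109 ≡ 26 (mod 83), so (109 / 83) = (26 / 83).
Factor out 2: 26 = 2·13. Since 83 ≡ 3 (mod 8), (2 / 83) = -1. Now have -(13 / 83).
13 ≡ 1 (mod 4), so quadratic reciprocity gives (13 / 83) = (83 / 13). Reduce: 83 ≡ 5 (mod 13). Now have -(5 / 13).
5 ≡ 1 (mod 4), so quadratic reciprocity gives (5 / 13) = (13 / 5). Reduce: 13 ≡ 3 (mod 5). Now have -(3 / 5).
5 ≡ 1 (mod 4), so quadratic reciprocity gives (3 / 5) = (5 / 3). Reduce: 5 ≡ 2 (mod 3). Now have -(2 / 3).
Factor out 2: 2 = 2. Since 3 ≡ 3 (mod 8), (2 / 3) = -1. Now have (1 / 3).
(1 / 3) = 1. Collecting the sign factors: 1.

1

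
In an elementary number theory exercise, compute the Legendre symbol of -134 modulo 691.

-1

(-134/691)
  = (557/691)    [-134 ≡ 557 mod 691]
  = (691/557)    [QR: 557 ≡ 1 mod 4, sign kept]
  = (134/557)    [691 ≡ 134 mod 557]
  = -(67/557)    [557 ≡ 5 mod 8 ⇒ (2/557) = -1]
  = -(557/67)    [QR: 557 ≡ 1 mod 4, sign kept]
  = -(21/67)    [557 ≡ 21 mod 67]
  = -(67/21)    [QR: 21 ≡ 1 mod 4, sign kept]
  = -(4/21)    [67 ≡ 4 mod 21]
  = -(1/21)    [21 ≡ 5 mod 8 ⇒ (2/21)^2 = +1]
  = -1    [(1/21) = 1]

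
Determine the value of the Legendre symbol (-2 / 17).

(-2 / 17)
  = (15 / 17)    [-2 ≡ 15 mod 17]
  = (17 / 15)    [QR: 17 ≡ 1 mod 4, sign kept]
  = (2 / 15)    [17 ≡ 2 mod 15]
  = (1 / 15)    [15 ≡ 7 mod 8 ⇒ (2 / 15) = +1]
  = 1    [(1 / 15) = 1]

1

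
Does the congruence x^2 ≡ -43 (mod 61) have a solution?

no

Reduce the numerator: -43 ≡ 18 (mod 61), so (-43/61) = (18/61).
Factor out 2: 18 = 2·9. Since 61 ≡ 5 (mod 8), (2/61) = -1. Now have -(9/61).
9 ≡ 1 (mod 4), so quadratic reciprocity gives (9/61) = (61/9). Reduce: 61 ≡ 7 (mod 9). Now have -(7/9).
9 ≡ 1 (mod 4), so quadratic reciprocity gives (7/9) = (9/7). Reduce: 9 ≡ 2 (mod 7). Now have -(2/7).
Factor out 2: 2 = 2. Since 7 ≡ 7 (mod 8), (2/7) = +1. Now have -(1/7).
(1/7) = 1. Collecting the sign factors: -1.
The Legendre symbol is -1, so x^2 ≡ -43 (mod 61) has no solution.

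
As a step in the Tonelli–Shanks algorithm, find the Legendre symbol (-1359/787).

1

(-1359/787)
  = (215/787)    [-1359 ≡ 215 mod 787]
  = -(787/215)    [QR: both ≡ 3 mod 4, sign flips]
  = -(142/215)    [787 ≡ 142 mod 215]
  = -(71/215)    [215 ≡ 7 mod 8 ⇒ (2/215) = +1]
  = (215/71)    [QR: both ≡ 3 mod 4, sign flips]
  = (2/71)    [215 ≡ 2 mod 71]
  = (1/71)    [71 ≡ 7 mod 8 ⇒ (2/71) = +1]
  = 1    [(1/71) = 1]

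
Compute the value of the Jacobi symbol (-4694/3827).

Reduce the numerator: -4694 ≡ 2960 (mod 3827), so (-4694/3827) = (2960/3827).
Factor out 2: 2960 = 2^4·185. Since 3827 ≡ 3 (mod 8), (2/3827) = -1, and (2/3827)^4 = +1. Now have (185/3827).
185 ≡ 1 (mod 4), so quadratic reciprocity gives (185/3827) = (3827/185). Reduce: 3827 ≡ 127 (mod 185). Now have (127/185).
185 ≡ 1 (mod 4), so quadratic reciprocity gives (127/185) = (185/127). Reduce: 185 ≡ 58 (mod 127). Now have (58/127).
Factor out 2: 58 = 2·29. Since 127 ≡ 7 (mod 8), (2/127) = +1. Now have (29/127).
29 ≡ 1 (mod 4), so quadratic reciprocity gives (29/127) = (127/29). Reduce: 127 ≡ 11 (mod 29). Now have (11/29).
29 ≡ 1 (mod 4), so quadratic reciprocity gives (11/29) = (29/11). Reduce: 29 ≡ 7 (mod 11). Now have (7/11).
Both 7 ≡ 3 and 11 ≡ 3 (mod 4), so reciprocity gives (7/11) = -(11/7). Reduce: 11 ≡ 4 (mod 7). Now have -(4/7).
Factor out 2: 4 = 2^2. Since 7 ≡ 7 (mod 8), (2/7) = +1, and (2/7)^2 = +1. Now have -(1/7).
(1/7) = 1. Collecting the sign factors: -1.

-1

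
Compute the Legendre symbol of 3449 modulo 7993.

-1

(3449 / 7993)
  = (7993 / 3449)    [QR: 3449 ≡ 1 mod 4, sign kept]
  = (1095 / 3449)    [7993 ≡ 1095 mod 3449]
  = (3449 / 1095)    [QR: 3449 ≡ 1 mod 4, sign kept]
  = (164 / 1095)    [3449 ≡ 164 mod 1095]
  = (41 / 1095)    [1095 ≡ 7 mod 8 ⇒ (2 / 1095)^2 = +1]
  = (1095 / 41)    [QR: 41 ≡ 1 mod 4, sign kept]
  = (29 / 41)    [1095 ≡ 29 mod 41]
  = (41 / 29)    [QR: 29 ≡ 1 mod 4, sign kept]
  = (12 / 29)    [41 ≡ 12 mod 29]
  = (3 / 29)    [29 ≡ 5 mod 8 ⇒ (2 / 29)^2 = +1]
  = (29 / 3)    [QR: 29 ≡ 1 mod 4, sign kept]
  = (2 / 3)    [29 ≡ 2 mod 3]
  = -(1 / 3)    [3 ≡ 3 mod 8 ⇒ (2 / 3) = -1]
  = -1    [(1 / 3) = 1]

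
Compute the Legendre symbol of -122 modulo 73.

(-122 / 73)
  = (24 / 73)    [-122 ≡ 24 mod 73]
  = (3 / 73)    [73 ≡ 1 mod 8 ⇒ (2 / 73)^3 = +1]
  = (73 / 3)    [QR: 73 ≡ 1 mod 4, sign kept]
  = (1 / 3)    [73 ≡ 1 mod 3]
  = 1    [(1 / 3) = 1]

1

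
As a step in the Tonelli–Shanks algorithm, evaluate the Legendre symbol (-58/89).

(-58/89)
  = (31/89)    [-58 ≡ 31 mod 89]
  = (89/31)    [QR: 89 ≡ 1 mod 4, sign kept]
  = (27/31)    [89 ≡ 27 mod 31]
  = -(31/27)    [QR: both ≡ 3 mod 4, sign flips]
  = -(4/27)    [31 ≡ 4 mod 27]
  = -(1/27)    [27 ≡ 3 mod 8 ⇒ (2/27)^2 = +1]
  = -1    [(1/27) = 1]

-1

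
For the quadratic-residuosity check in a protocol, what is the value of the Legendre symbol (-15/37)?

Reduce the numerator: -15 ≡ 22 (mod 37), so (-15/37) = (22/37).
Factor out 2: 22 = 2·11. Since 37 ≡ 5 (mod 8), (2/37) = -1. Now have -(11/37).
37 ≡ 1 (mod 4), so quadratic reciprocity gives (11/37) = (37/11). Reduce: 37 ≡ 4 (mod 11). Now have -(4/11).
Factor out 2: 4 = 2^2. Since 11 ≡ 3 (mod 8), (2/11) = -1, and (2/11)^2 = +1. Now have -(1/11).
(1/11) = 1. Collecting the sign factors: -1.

-1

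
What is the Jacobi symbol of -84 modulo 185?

Pull out -1: (-84|185) = (-1|185)·(84|185). Since 185 ≡ 1 (mod 4), (-1|185) = +1. Now have (84|185).
Factor out 2: 84 = 2^2·21. Since 185 ≡ 1 (mod 8), (2|185) = +1, and (2|185)^2 = +1. Now have (21|185).
21 ≡ 1 (mod 4), so quadratic reciprocity gives (21|185) = (185|21). Reduce: 185 ≡ 17 (mod 21). Now have (17|21).
17 ≡ 1 (mod 4), so quadratic reciprocity gives (17|21) = (21|17). Reduce: 21 ≡ 4 (mod 17). Now have (4|17).
Factor out 2: 4 = 2^2. Since 17 ≡ 1 (mod 8), (2|17) = +1, and (2|17)^2 = +1. Now have (1|17).
(1|17) = 1. Collecting the sign factors: 1.

1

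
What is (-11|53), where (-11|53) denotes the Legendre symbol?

1

(-11|53)
  = (42|53)    [-11 ≡ 42 mod 53]
  = -(21|53)    [53 ≡ 5 mod 8 ⇒ (2|53) = -1]
  = -(53|21)    [QR: 21 ≡ 1 mod 4, sign kept]
  = -(11|21)    [53 ≡ 11 mod 21]
  = -(21|11)    [QR: 21 ≡ 1 mod 4, sign kept]
  = -(10|11)    [21 ≡ 10 mod 11]
  = (5|11)    [11 ≡ 3 mod 8 ⇒ (2|11) = -1]
  = (11|5)    [QR: 5 ≡ 1 mod 4, sign kept]
  = (1|5)    [11 ≡ 1 mod 5]
  = 1    [(1|5) = 1]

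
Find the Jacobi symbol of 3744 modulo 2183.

1

Reduce the numerator: 3744 ≡ 1561 (mod 2183), so (3744 / 2183) = (1561 / 2183).
1561 ≡ 1 (mod 4), so quadratic reciprocity gives (1561 / 2183) = (2183 / 1561). Reduce: 2183 ≡ 622 (mod 1561). Now have (622 / 1561).
Factor out 2: 622 = 2·311. Since 1561 ≡ 1 (mod 8), (2 / 1561) = +1. Now have (311 / 1561).
1561 ≡ 1 (mod 4), so quadratic reciprocity gives (311 / 1561) = (1561 / 311). Reduce: 1561 ≡ 6 (mod 311). Now have (6 / 311).
Factor out 2: 6 = 2·3. Since 311 ≡ 7 (mod 8), (2 / 311) = +1. Now have (3 / 311).
Both 3 ≡ 3 and 311 ≡ 3 (mod 4), so reciprocity gives (3 / 311) = -(311 / 3). Reduce: 311 ≡ 2 (mod 3). Now have -(2 / 3).
Factor out 2: 2 = 2. Since 3 ≡ 3 (mod 8), (2 / 3) = -1. Now have (1 / 3).
(1 / 3) = 1. Collecting the sign factors: 1.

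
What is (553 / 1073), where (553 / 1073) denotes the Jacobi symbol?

1

553 ≡ 1 (mod 4), so quadratic reciprocity gives (553 / 1073) = (1073 / 553). Reduce: 1073 ≡ 520 (mod 553). Now have (520 / 553).
Factor out 2: 520 = 2^3·65. Since 553 ≡ 1 (mod 8), (2 / 553) = +1, and (2 / 553)^3 = +1. Now have (65 / 553).
65 ≡ 1 (mod 4), so quadratic reciprocity gives (65 / 553) = (553 / 65). Reduce: 553 ≡ 33 (mod 65). Now have (33 / 65).
33 ≡ 1 (mod 4), so quadratic reciprocity gives (33 / 65) = (65 / 33). Reduce: 65 ≡ 32 (mod 33). Now have (32 / 33).
Factor out 2: 32 = 2^5. Since 33 ≡ 1 (mod 8), (2 / 33) = +1, and (2 / 33)^5 = +1. Now have (1 / 33).
(1 / 33) = 1. Collecting the sign factors: 1.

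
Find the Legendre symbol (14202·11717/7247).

-1

By multiplicativity, (14202·11717/7247) = (14202/7247)·(11717/7247).
First factor (14202/7247):
Reduce the numerator: 14202 ≡ 6955 (mod 7247), so (14202/7247) = (6955/7247).
Both 6955 ≡ 3 and 7247 ≡ 3 (mod 4), so reciprocity gives (6955/7247) = -(7247/6955). Reduce: 7247 ≡ 292 (mod 6955). Now have -(292/6955).
Factor out 2: 292 = 2^2·73. Since 6955 ≡ 3 (mod 8), (2/6955) = -1, and (2/6955)^2 = +1. Now have -(73/6955).
73 ≡ 1 (mod 4), so quadratic reciprocity gives (73/6955) = (6955/73). Reduce: 6955 ≡ 20 (mod 73). Now have -(20/73).
Factor out 2: 20 = 2^2·5. Since 73 ≡ 1 (mod 8), (2/73) = +1, and (2/73)^2 = +1. Now have -(5/73).
5 ≡ 1 (mod 4), so quadratic reciprocity gives (5/73) = (73/5). Reduce: 73 ≡ 3 (mod 5). Now have -(3/5).
5 ≡ 1 (mod 4), so quadratic reciprocity gives (3/5) = (5/3). Reduce: 5 ≡ 2 (mod 3). Now have -(2/3).
Factor out 2: 2 = 2. Since 3 ≡ 3 (mod 8), (2/3) = -1. Now have (1/3).
(1/3) = 1. Collecting the sign factors: 1.
Second factor (11717/7247):
Reduce the numerator: 11717 ≡ 4470 (mod 7247), so (11717/7247) = (4470/7247).
Factor out 2: 4470 = 2·2235. Since 7247 ≡ 7 (mod 8), (2/7247) = +1. Now have (2235/7247).
Both 2235 ≡ 3 and 7247 ≡ 3 (mod 4), so reciprocity gives (2235/7247) = -(7247/2235). Reduce: 7247 ≡ 542 (mod 2235). Now have -(542/2235).
Factor out 2: 542 = 2·271. Since 2235 ≡ 3 (mod 8), (2/2235) = -1. Now have (271/2235).
Both 271 ≡ 3 and 2235 ≡ 3 (mod 4), so reciprocity gives (271/2235) = -(2235/271). Reduce: 2235 ≡ 67 (mod 271). Now have -(67/271).
Both 67 ≡ 3 and 271 ≡ 3 (mod 4), so reciprocity gives (67/271) = -(271/67). Reduce: 271 ≡ 3 (mod 67). Now have (3/67).
Both 3 ≡ 3 and 67 ≡ 3 (mod 4), so reciprocity gives (3/67) = -(67/3). Reduce: 67 ≡ 1 (mod 3). Now have -(1/3).
(1/3) = 1. Collecting the sign factors: -1.
Product: (1)·(-1) = -1.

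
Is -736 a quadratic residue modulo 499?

(-736|499)
  = (262|499)    [-736 ≡ 262 mod 499]
  = -(131|499)    [499 ≡ 3 mod 8 ⇒ (2|499) = -1]
  = (499|131)    [QR: both ≡ 3 mod 4, sign flips]
  = (106|131)    [499 ≡ 106 mod 131]
  = -(53|131)    [131 ≡ 3 mod 8 ⇒ (2|131) = -1]
  = -(131|53)    [QR: 53 ≡ 1 mod 4, sign kept]
  = -(25|53)    [131 ≡ 25 mod 53]
  = -(53|25)    [QR: 25 ≡ 1 mod 4, sign kept]
  = -(3|25)    [53 ≡ 3 mod 25]
  = -(25|3)    [QR: 25 ≡ 1 mod 4, sign kept]
  = -(1|3)    [25 ≡ 1 mod 3]
  = -1    [(1|3) = 1]
(-736|499) = -1, and 499 is prime, so -736 is not a quadratic residue mod 499.

no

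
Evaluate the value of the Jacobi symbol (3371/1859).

(3371/1859)
  = (1512/1859)    [3371 ≡ 1512 mod 1859]
  = -(189/1859)    [1859 ≡ 3 mod 8 ⇒ (2/1859)^3 = -1]
  = -(1859/189)    [QR: 189 ≡ 1 mod 4, sign kept]
  = -(158/189)    [1859 ≡ 158 mod 189]
  = (79/189)    [189 ≡ 5 mod 8 ⇒ (2/189) = -1]
  = (189/79)    [QR: 189 ≡ 1 mod 4, sign kept]
  = (31/79)    [189 ≡ 31 mod 79]
  = -(79/31)    [QR: both ≡ 3 mod 4, sign flips]
  = -(17/31)    [79 ≡ 17 mod 31]
  = -(31/17)    [QR: 17 ≡ 1 mod 4, sign kept]
  = -(14/17)    [31 ≡ 14 mod 17]
  = -(7/17)    [17 ≡ 1 mod 8 ⇒ (2/17) = +1]
  = -(17/7)    [QR: 17 ≡ 1 mod 4, sign kept]
  = -(3/7)    [17 ≡ 3 mod 7]
  = (7/3)    [QR: both ≡ 3 mod 4, sign flips]
  = (1/3)    [7 ≡ 1 mod 3]
  = 1    [(1/3) = 1]

1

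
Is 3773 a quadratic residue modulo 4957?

(3773|4957)
  = (4957|3773)    [QR: 3773 ≡ 1 mod 4, sign kept]
  = (1184|3773)    [4957 ≡ 1184 mod 3773]
  = -(37|3773)    [3773 ≡ 5 mod 8 ⇒ (2|3773)^5 = -1]
  = -(3773|37)    [QR: 37 ≡ 1 mod 4, sign kept]
  = -(36|37)    [3773 ≡ 36 mod 37]
  = -(9|37)    [37 ≡ 5 mod 8 ⇒ (2|37)^2 = +1]
  = -(37|9)    [QR: 9 ≡ 1 mod 4, sign kept]
  = -(1|9)    [37 ≡ 1 mod 9]
  = -1    [(1|9) = 1]
The Legendre symbol is -1, so x^2 ≡ 3773 (mod 4957) has no solution.

no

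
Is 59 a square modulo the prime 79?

Both 59 ≡ 3 and 79 ≡ 3 (mod 4), so reciprocity gives (59/79) = -(79/59). Reduce: 79 ≡ 20 (mod 59). Now have -(20/59).
Factor out 2: 20 = 2^2·5. Since 59 ≡ 3 (mod 8), (2/59) = -1, and (2/59)^2 = +1. Now have -(5/59).
5 ≡ 1 (mod 4), so quadratic reciprocity gives (5/59) = (59/5). Reduce: 59 ≡ 4 (mod 5). Now have -(4/5).
Factor out 2: 4 = 2^2. Since 5 ≡ 5 (mod 8), (2/5) = -1, and (2/5)^2 = +1. Now have -(1/5).
(1/5) = 1. Collecting the sign factors: -1.
The Legendre symbol is -1, so x^2 ≡ 59 (mod 79) has no solution.

no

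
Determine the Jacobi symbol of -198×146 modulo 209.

By multiplicativity, (-198·146/209) = (-198/209)·(146/209).
First factor (-198/209):
(-198/209)
  = (11/209)    [-198 ≡ 11 mod 209]
  = (209/11)    [QR: 209 ≡ 1 mod 4, sign kept]
  = (0/11)    [209 ≡ 0 mod 11]
  = 0    [numerator 0, gcd > 1]
Second factor (146/209):
(146/209)
  = (73/209)    [209 ≡ 1 mod 8 ⇒ (2/209) = +1]
  = (209/73)    [QR: 73 ≡ 1 mod 4, sign kept]
  = (63/73)    [209 ≡ 63 mod 73]
  = (73/63)    [QR: 73 ≡ 1 mod 4, sign kept]
  = (10/63)    [73 ≡ 10 mod 63]
  = (5/63)    [63 ≡ 7 mod 8 ⇒ (2/63) = +1]
  = (63/5)    [QR: 5 ≡ 1 mod 4, sign kept]
  = (3/5)    [63 ≡ 3 mod 5]
  = (5/3)    [QR: 5 ≡ 1 mod 4, sign kept]
  = (2/3)    [5 ≡ 2 mod 3]
  = -(1/3)    [3 ≡ 3 mod 8 ⇒ (2/3) = -1]
  = -1    [(1/3) = 1]
Product: (0)·(-1) = 0.

0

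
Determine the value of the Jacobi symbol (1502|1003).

-1

Reduce the numerator: 1502 ≡ 499 (mod 1003), so (1502|1003) = (499|1003).
Both 499 ≡ 3 and 1003 ≡ 3 (mod 4), so reciprocity gives (499|1003) = -(1003|499). Reduce: 1003 ≡ 5 (mod 499). Now have -(5|499).
5 ≡ 1 (mod 4), so quadratic reciprocity gives (5|499) = (499|5). Reduce: 499 ≡ 4 (mod 5). Now have -(4|5).
Factor out 2: 4 = 2^2. Since 5 ≡ 5 (mod 8), (2|5) = -1, and (2|5)^2 = +1. Now have -(1|5).
(1|5) = 1. Collecting the sign factors: -1.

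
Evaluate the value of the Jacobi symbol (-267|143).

Reduce the numerator: -267 ≡ 19 (mod 143), so (-267|143) = (19|143).
Both 19 ≡ 3 and 143 ≡ 3 (mod 4), so reciprocity gives (19|143) = -(143|19). Reduce: 143 ≡ 10 (mod 19). Now have -(10|19).
Factor out 2: 10 = 2·5. Since 19 ≡ 3 (mod 8), (2|19) = -1. Now have (5|19).
5 ≡ 1 (mod 4), so quadratic reciprocity gives (5|19) = (19|5). Reduce: 19 ≡ 4 (mod 5). Now have (4|5).
Factor out 2: 4 = 2^2. Since 5 ≡ 5 (mod 8), (2|5) = -1, and (2|5)^2 = +1. Now have (1|5).
(1|5) = 1. Collecting the sign factors: 1.

1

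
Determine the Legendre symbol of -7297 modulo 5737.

Pull out -1: (-7297|5737) = (-1|5737)·(7297|5737). Since 5737 ≡ 1 (mod 4), (-1|5737) = +1. Now have (7297|5737).
Reduce the numerator: 7297 ≡ 1560 (mod 5737), so (7297|5737) = (1560|5737).
Factor out 2: 1560 = 2^3·195. Since 5737 ≡ 1 (mod 8), (2|5737) = +1, and (2|5737)^3 = +1. Now have (195|5737).
5737 ≡ 1 (mod 4), so quadratic reciprocity gives (195|5737) = (5737|195). Reduce: 5737 ≡ 82 (mod 195). Now have (82|195).
Factor out 2: 82 = 2·41. Since 195 ≡ 3 (mod 8), (2|195) = -1. Now have -(41|195).
41 ≡ 1 (mod 4), so quadratic reciprocity gives (41|195) = (195|41). Reduce: 195 ≡ 31 (mod 41). Now have -(31|41).
41 ≡ 1 (mod 4), so quadratic reciprocity gives (31|41) = (41|31). Reduce: 41 ≡ 10 (mod 31). Now have -(10|31).
Factor out 2: 10 = 2·5. Since 31 ≡ 7 (mod 8), (2|31) = +1. Now have -(5|31).
5 ≡ 1 (mod 4), so quadratic reciprocity gives (5|31) = (31|5). Reduce: 31 ≡ 1 (mod 5). Now have -(1|5).
(1|5) = 1. Collecting the sign factors: -1.

-1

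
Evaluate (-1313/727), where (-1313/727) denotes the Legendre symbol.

(-1313/727)
  = -(1313/727)    [727 ≡ 3 mod 4 ⇒ (-1/727) = -1]
  = -(586/727)    [1313 ≡ 586 mod 727]
  = -(293/727)    [727 ≡ 7 mod 8 ⇒ (2/727) = +1]
  = -(727/293)    [QR: 293 ≡ 1 mod 4, sign kept]
  = -(141/293)    [727 ≡ 141 mod 293]
  = -(293/141)    [QR: 141 ≡ 1 mod 4, sign kept]
  = -(11/141)    [293 ≡ 11 mod 141]
  = -(141/11)    [QR: 141 ≡ 1 mod 4, sign kept]
  = -(9/11)    [141 ≡ 9 mod 11]
  = -(11/9)    [QR: 9 ≡ 1 mod 4, sign kept]
  = -(2/9)    [11 ≡ 2 mod 9]
  = -(1/9)    [9 ≡ 1 mod 8 ⇒ (2/9) = +1]
  = -1    [(1/9) = 1]

-1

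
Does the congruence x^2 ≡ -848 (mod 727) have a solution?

Pull out -1: (-848|727) = (-1|727)·(848|727). Since 727 ≡ 3 (mod 4), (-1|727) = -1. Now have -(848|727).
Reduce the numerator: 848 ≡ 121 (mod 727), so (848|727) = (121|727).
121 ≡ 1 (mod 4), so quadratic reciprocity gives (121|727) = (727|121). Reduce: 727 ≡ 1 (mod 121). Now have -(1|121).
(1|121) = 1. Collecting the sign factors: -1.
The Legendre symbol is -1, so x^2 ≡ -848 (mod 727) has no solution.

no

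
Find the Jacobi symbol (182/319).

Factor out 2: 182 = 2·91. Since 319 ≡ 7 (mod 8), (2/319) = +1. Now have (91/319).
Both 91 ≡ 3 and 319 ≡ 3 (mod 4), so reciprocity gives (91/319) = -(319/91). Reduce: 319 ≡ 46 (mod 91). Now have -(46/91).
Factor out 2: 46 = 2·23. Since 91 ≡ 3 (mod 8), (2/91) = -1. Now have (23/91).
Both 23 ≡ 3 and 91 ≡ 3 (mod 4), so reciprocity gives (23/91) = -(91/23). Reduce: 91 ≡ 22 (mod 23). Now have -(22/23).
Factor out 2: 22 = 2·11. Since 23 ≡ 7 (mod 8), (2/23) = +1. Now have -(11/23).
Both 11 ≡ 3 and 23 ≡ 3 (mod 4), so reciprocity gives (11/23) = -(23/11). Reduce: 23 ≡ 1 (mod 11). Now have (1/11).
(1/11) = 1. Collecting the sign factors: 1.

1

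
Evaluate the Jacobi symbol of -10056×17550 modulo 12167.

By multiplicativity, (-10056·17550/12167) = (-10056/12167)·(17550/12167).
First factor (-10056/12167):
(-10056/12167)
  = (2111/12167)    [-10056 ≡ 2111 mod 12167]
  = -(12167/2111)    [QR: both ≡ 3 mod 4, sign flips]
  = -(1612/2111)    [12167 ≡ 1612 mod 2111]
  = -(403/2111)    [2111 ≡ 7 mod 8 ⇒ (2/2111)^2 = +1]
  = (2111/403)    [QR: both ≡ 3 mod 4, sign flips]
  = (96/403)    [2111 ≡ 96 mod 403]
  = -(3/403)    [403 ≡ 3 mod 8 ⇒ (2/403)^5 = -1]
  = (403/3)    [QR: both ≡ 3 mod 4, sign flips]
  = (1/3)    [403 ≡ 1 mod 3]
  = 1    [(1/3) = 1]
Second factor (17550/12167):
(17550/12167)
  = (5383/12167)    [17550 ≡ 5383 mod 12167]
  = -(12167/5383)    [QR: both ≡ 3 mod 4, sign flips]
  = -(1401/5383)    [12167 ≡ 1401 mod 5383]
  = -(5383/1401)    [QR: 1401 ≡ 1 mod 4, sign kept]
  = -(1180/1401)    [5383 ≡ 1180 mod 1401]
  = -(295/1401)    [1401 ≡ 1 mod 8 ⇒ (2/1401)^2 = +1]
  = -(1401/295)    [QR: 1401 ≡ 1 mod 4, sign kept]
  = -(221/295)    [1401 ≡ 221 mod 295]
  = -(295/221)    [QR: 221 ≡ 1 mod 4, sign kept]
  = -(74/221)    [295 ≡ 74 mod 221]
  = (37/221)    [221 ≡ 5 mod 8 ⇒ (2/221) = -1]
  = (221/37)    [QR: 37 ≡ 1 mod 4, sign kept]
  = (36/37)    [221 ≡ 36 mod 37]
  = (9/37)    [37 ≡ 5 mod 8 ⇒ (2/37)^2 = +1]
  = (37/9)    [QR: 9 ≡ 1 mod 4, sign kept]
  = (1/9)    [37 ≡ 1 mod 9]
  = 1    [(1/9) = 1]
Product: (1)·(1) = 1.

1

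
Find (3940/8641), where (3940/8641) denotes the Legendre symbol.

-1

Factor out 2: 3940 = 2^2·985. Since 8641 ≡ 1 (mod 8), (2/8641) = +1, and (2/8641)^2 = +1. Now have (985/8641).
985 ≡ 1 (mod 4), so quadratic reciprocity gives (985/8641) = (8641/985). Reduce: 8641 ≡ 761 (mod 985). Now have (761/985).
761 ≡ 1 (mod 4), so quadratic reciprocity gives (761/985) = (985/761). Reduce: 985 ≡ 224 (mod 761). Now have (224/761).
Factor out 2: 224 = 2^5·7. Since 761 ≡ 1 (mod 8), (2/761) = +1, and (2/761)^5 = +1. Now have (7/761).
761 ≡ 1 (mod 4), so quadratic reciprocity gives (7/761) = (761/7). Reduce: 761 ≡ 5 (mod 7). Now have (5/7).
5 ≡ 1 (mod 4), so quadratic reciprocity gives (5/7) = (7/5). Reduce: 7 ≡ 2 (mod 5). Now have (2/5).
Factor out 2: 2 = 2. Since 5 ≡ 5 (mod 8), (2/5) = -1. Now have -(1/5).
(1/5) = 1. Collecting the sign factors: -1.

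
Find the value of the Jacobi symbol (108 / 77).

-1

Reduce the numerator: 108 ≡ 31 (mod 77), so (108 / 77) = (31 / 77).
77 ≡ 1 (mod 4), so quadratic reciprocity gives (31 / 77) = (77 / 31). Reduce: 77 ≡ 15 (mod 31). Now have (15 / 31).
Both 15 ≡ 3 and 31 ≡ 3 (mod 4), so reciprocity gives (15 / 31) = -(31 / 15). Reduce: 31 ≡ 1 (mod 15). Now have -(1 / 15).
(1 / 15) = 1. Collecting the sign factors: -1.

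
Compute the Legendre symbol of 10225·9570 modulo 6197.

By multiplicativity, (10225·9570/6197) = (10225/6197)·(9570/6197).
First factor (10225/6197):
Reduce the numerator: 10225 ≡ 4028 (mod 6197), so (10225/6197) = (4028/6197).
Factor out 2: 4028 = 2^2·1007. Since 6197 ≡ 5 (mod 8), (2/6197) = -1, and (2/6197)^2 = +1. Now have (1007/6197).
6197 ≡ 1 (mod 4), so quadratic reciprocity gives (1007/6197) = (6197/1007). Reduce: 6197 ≡ 155 (mod 1007). Now have (155/1007).
Both 155 ≡ 3 and 1007 ≡ 3 (mod 4), so reciprocity gives (155/1007) = -(1007/155). Reduce: 1007 ≡ 77 (mod 155). Now have -(77/155).
77 ≡ 1 (mod 4), so quadratic reciprocity gives (77/155) = (155/77). Reduce: 155 ≡ 1 (mod 77). Now have -(1/77).
(1/77) = 1. Collecting the sign factors: -1.
Second factor (9570/6197):
Reduce the numerator: 9570 ≡ 3373 (mod 6197), so (9570/6197) = (3373/6197).
3373 ≡ 1 (mod 4), so quadratic reciprocity gives (3373/6197) = (6197/3373). Reduce: 6197 ≡ 2824 (mod 3373). Now have (2824/3373).
Factor out 2: 2824 = 2^3·353. Since 3373 ≡ 5 (mod 8), (2/3373) = -1, and (2/3373)^3 = -1. Now have -(353/3373).
353 ≡ 1 (mod 4), so quadratic reciprocity gives (353/3373) = (3373/353). Reduce: 3373 ≡ 196 (mod 353). Now have -(196/353).
Factor out 2: 196 = 2^2·49. Since 353 ≡ 1 (mod 8), (2/353) = +1, and (2/353)^2 = +1. Now have -(49/353).
49 ≡ 1 (mod 4), so quadratic reciprocity gives (49/353) = (353/49). Reduce: 353 ≡ 10 (mod 49). Now have -(10/49).
Factor out 2: 10 = 2·5. Since 49 ≡ 1 (mod 8), (2/49) = +1. Now have -(5/49).
5 ≡ 1 (mod 4), so quadratic reciprocity gives (5/49) = (49/5). Reduce: 49 ≡ 4 (mod 5). Now have -(4/5).
Factor out 2: 4 = 2^2. Since 5 ≡ 5 (mod 8), (2/5) = -1, and (2/5)^2 = +1. Now have -(1/5).
(1/5) = 1. Collecting the sign factors: -1.
Product: (-1)·(-1) = 1.

1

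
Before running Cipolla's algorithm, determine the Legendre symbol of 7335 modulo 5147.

(7335/5147)
  = (2188/5147)    [7335 ≡ 2188 mod 5147]
  = (547/5147)    [5147 ≡ 3 mod 8 ⇒ (2/5147)^2 = +1]
  = -(5147/547)    [QR: both ≡ 3 mod 4, sign flips]
  = -(224/547)    [5147 ≡ 224 mod 547]
  = (7/547)    [547 ≡ 3 mod 8 ⇒ (2/547)^5 = -1]
  = -(547/7)    [QR: both ≡ 3 mod 4, sign flips]
  = -(1/7)    [547 ≡ 1 mod 7]
  = -1    [(1/7) = 1]

-1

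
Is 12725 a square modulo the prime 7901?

Reduce the numerator: 12725 ≡ 4824 (mod 7901), so (12725/7901) = (4824/7901).
Factor out 2: 4824 = 2^3·603. Since 7901 ≡ 5 (mod 8), (2/7901) = -1, and (2/7901)^3 = -1. Now have -(603/7901).
7901 ≡ 1 (mod 4), so quadratic reciprocity gives (603/7901) = (7901/603). Reduce: 7901 ≡ 62 (mod 603). Now have -(62/603).
Factor out 2: 62 = 2·31. Since 603 ≡ 3 (mod 8), (2/603) = -1. Now have (31/603).
Both 31 ≡ 3 and 603 ≡ 3 (mod 4), so reciprocity gives (31/603) = -(603/31). Reduce: 603 ≡ 14 (mod 31). Now have -(14/31).
Factor out 2: 14 = 2·7. Since 31 ≡ 7 (mod 8), (2/31) = +1. Now have -(7/31).
Both 7 ≡ 3 and 31 ≡ 3 (mod 4), so reciprocity gives (7/31) = -(31/7). Reduce: 31 ≡ 3 (mod 7). Now have (3/7).
Both 3 ≡ 3 and 7 ≡ 3 (mod 4), so reciprocity gives (3/7) = -(7/3). Reduce: 7 ≡ 1 (mod 3). Now have -(1/3).
(1/3) = 1. Collecting the sign factors: -1.
The Legendre symbol is -1, so x^2 ≡ 12725 (mod 7901) has no solution.

no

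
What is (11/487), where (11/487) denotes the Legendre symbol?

Both 11 ≡ 3 and 487 ≡ 3 (mod 4), so reciprocity gives (11/487) = -(487/11). Reduce: 487 ≡ 3 (mod 11). Now have -(3/11).
Both 3 ≡ 3 and 11 ≡ 3 (mod 4), so reciprocity gives (3/11) = -(11/3). Reduce: 11 ≡ 2 (mod 3). Now have (2/3).
Factor out 2: 2 = 2. Since 3 ≡ 3 (mod 8), (2/3) = -1. Now have -(1/3).
(1/3) = 1. Collecting the sign factors: -1.

-1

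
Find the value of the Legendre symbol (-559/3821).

-1

Reduce the numerator: -559 ≡ 3262 (mod 3821), so (-559/3821) = (3262/3821).
Factor out 2: 3262 = 2·1631. Since 3821 ≡ 5 (mod 8), (2/3821) = -1. Now have -(1631/3821).
3821 ≡ 1 (mod 4), so quadratic reciprocity gives (1631/3821) = (3821/1631). Reduce: 3821 ≡ 559 (mod 1631). Now have -(559/1631).
Both 559 ≡ 3 and 1631 ≡ 3 (mod 4), so reciprocity gives (559/1631) = -(1631/559). Reduce: 1631 ≡ 513 (mod 559). Now have (513/559).
513 ≡ 1 (mod 4), so quadratic reciprocity gives (513/559) = (559/513). Reduce: 559 ≡ 46 (mod 513). Now have (46/513).
Factor out 2: 46 = 2·23. Since 513 ≡ 1 (mod 8), (2/513) = +1. Now have (23/513).
513 ≡ 1 (mod 4), so quadratic reciprocity gives (23/513) = (513/23). Reduce: 513 ≡ 7 (mod 23). Now have (7/23).
Both 7 ≡ 3 and 23 ≡ 3 (mod 4), so reciprocity gives (7/23) = -(23/7). Reduce: 23 ≡ 2 (mod 7). Now have -(2/7).
Factor out 2: 2 = 2. Since 7 ≡ 7 (mod 8), (2/7) = +1. Now have -(1/7).
(1/7) = 1. Collecting the sign factors: -1.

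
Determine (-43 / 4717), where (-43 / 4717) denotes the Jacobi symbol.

-1

Reduce the numerator: -43 ≡ 4674 (mod 4717), so (-43 / 4717) = (4674 / 4717).
Factor out 2: 4674 = 2·2337. Since 4717 ≡ 5 (mod 8), (2 / 4717) = -1. Now have -(2337 / 4717).
2337 ≡ 1 (mod 4), so quadratic reciprocity gives (2337 / 4717) = (4717 / 2337). Reduce: 4717 ≡ 43 (mod 2337). Now have -(43 / 2337).
2337 ≡ 1 (mod 4), so quadratic reciprocity gives (43 / 2337) = (2337 / 43). Reduce: 2337 ≡ 15 (mod 43). Now have -(15 / 43).
Both 15 ≡ 3 and 43 ≡ 3 (mod 4), so reciprocity gives (15 / 43) = -(43 / 15). Reduce: 43 ≡ 13 (mod 15). Now have (13 / 15).
13 ≡ 1 (mod 4), so quadratic reciprocity gives (13 / 15) = (15 / 13). Reduce: 15 ≡ 2 (mod 13). Now have (2 / 13).
Factor out 2: 2 = 2. Since 13 ≡ 5 (mod 8), (2 / 13) = -1. Now have -(1 / 13).
(1 / 13) = 1. Collecting the sign factors: -1.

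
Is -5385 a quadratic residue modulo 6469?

no

Reduce the numerator: -5385 ≡ 1084 (mod 6469), so (-5385/6469) = (1084/6469).
Factor out 2: 1084 = 2^2·271. Since 6469 ≡ 5 (mod 8), (2/6469) = -1, and (2/6469)^2 = +1. Now have (271/6469).
6469 ≡ 1 (mod 4), so quadratic reciprocity gives (271/6469) = (6469/271). Reduce: 6469 ≡ 236 (mod 271). Now have (236/271).
Factor out 2: 236 = 2^2·59. Since 271 ≡ 7 (mod 8), (2/271) = +1, and (2/271)^2 = +1. Now have (59/271).
Both 59 ≡ 3 and 271 ≡ 3 (mod 4), so reciprocity gives (59/271) = -(271/59). Reduce: 271 ≡ 35 (mod 59). Now have -(35/59).
Both 35 ≡ 3 and 59 ≡ 3 (mod 4), so reciprocity gives (35/59) = -(59/35). Reduce: 59 ≡ 24 (mod 35). Now have (24/35).
Factor out 2: 24 = 2^3·3. Since 35 ≡ 3 (mod 8), (2/35) = -1, and (2/35)^3 = -1. Now have -(3/35).
Both 3 ≡ 3 and 35 ≡ 3 (mod 4), so reciprocity gives (3/35) = -(35/3). Reduce: 35 ≡ 2 (mod 3). Now have (2/3).
Factor out 2: 2 = 2. Since 3 ≡ 3 (mod 8), (2/3) = -1. Now have -(1/3).
(1/3) = 1. Collecting the sign factors: -1.
(-5385/6469) = -1, and 6469 is prime, so -5385 is not a quadratic residue mod 6469.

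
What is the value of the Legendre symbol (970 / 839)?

-1

(970 / 839)
  = (131 / 839)    [970 ≡ 131 mod 839]
  = -(839 / 131)    [QR: both ≡ 3 mod 4, sign flips]
  = -(53 / 131)    [839 ≡ 53 mod 131]
  = -(131 / 53)    [QR: 53 ≡ 1 mod 4, sign kept]
  = -(25 / 53)    [131 ≡ 25 mod 53]
  = -(53 / 25)    [QR: 25 ≡ 1 mod 4, sign kept]
  = -(3 / 25)    [53 ≡ 3 mod 25]
  = -(25 / 3)    [QR: 25 ≡ 1 mod 4, sign kept]
  = -(1 / 3)    [25 ≡ 1 mod 3]
  = -1    [(1 / 3) = 1]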